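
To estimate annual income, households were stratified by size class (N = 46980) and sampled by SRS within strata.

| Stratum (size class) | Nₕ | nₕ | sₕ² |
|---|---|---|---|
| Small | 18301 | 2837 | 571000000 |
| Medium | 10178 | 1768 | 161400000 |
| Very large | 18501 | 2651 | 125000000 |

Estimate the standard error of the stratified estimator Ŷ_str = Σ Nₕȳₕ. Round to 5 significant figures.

8.8657 × 10^6

Var(Ŷ_str) = Σₕ Nₕ²(1 − fₕ)sₕ²/nₕ.
Small: 18301²·(1 − 2837/18301)·571000000/2837 = 5.6960453 × 10^13.
Medium: 10178²·(1 − 1768/10178)·161400000/1768 = 7.8141134 × 10^12.
Very large: 18501²·(1 − 2651/18501)·125000000/2651 = 1.3826898 × 10^13.
Sum = 7.8601464 × 10^13.
SE = √(7.8601464 × 10^13) = 8.8657 × 10^6.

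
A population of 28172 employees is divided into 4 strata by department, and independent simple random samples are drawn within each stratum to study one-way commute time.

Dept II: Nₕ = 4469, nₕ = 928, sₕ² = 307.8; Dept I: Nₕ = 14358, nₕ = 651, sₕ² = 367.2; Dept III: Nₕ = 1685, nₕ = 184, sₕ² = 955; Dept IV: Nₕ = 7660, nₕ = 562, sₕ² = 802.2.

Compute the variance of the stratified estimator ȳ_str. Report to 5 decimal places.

0.26081

Var(ȳ_str) = Σₕ Wₕ²(1 − fₕ)sₕ²/nₕ with Wₕ = Nₕ/N, N = 28172.
Dept II: Wₕ = 0.15863268; term = 0.15863268²·(1 − 0.20765272)·307.8/928 = 0.0066133508.
Dept I: Wₕ = 0.50965498; term = 0.50965498²·(1 − 0.04534058)·367.2/651 = 0.13986939.
Dept III: Wₕ = 0.05981116; term = 0.05981116²·(1 − 0.10919881)·955/184 = 0.01653982.
Dept IV: Wₕ = 0.27190118; term = 0.27190118²·(1 − 0.07336815)·802.2/562 = 0.09778579.
Sum = 0.26080835.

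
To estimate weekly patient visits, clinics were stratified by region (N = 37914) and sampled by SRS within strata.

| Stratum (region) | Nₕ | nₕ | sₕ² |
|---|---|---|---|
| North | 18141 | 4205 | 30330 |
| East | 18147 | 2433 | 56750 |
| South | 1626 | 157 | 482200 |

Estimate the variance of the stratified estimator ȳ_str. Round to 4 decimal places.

Var(ȳ_str) = Σₕ Wₕ²(1 − fₕ)sₕ²/nₕ with Wₕ = Nₕ/N, N = 37914.
North: Wₕ = 0.47847761; term = 0.47847761²·(1 − 0.23179538)·30330/4205 = 1.268547.
East: Wₕ = 0.47863586; term = 0.47863586²·(1 − 0.13407175)·56750/2433 = 4.6271772.
South: Wₕ = 0.04288653; term = 0.04288653²·(1 − 0.09655597)·482200/157 = 5.1035301.
Sum = 10.999254.

10.9993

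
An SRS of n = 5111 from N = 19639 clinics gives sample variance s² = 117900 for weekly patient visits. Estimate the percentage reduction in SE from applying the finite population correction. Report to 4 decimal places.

13.9911

f = n/N = 5111/19639 = 0.26024747.
SE_no-fpc = √(s²/n) = 4.8029046; SE_fpc = √((1−f)s²/n) = 4.1309239.
Ratio = √(1−f) = 0.86008868. Reduction = 100·(1 − 0.86008868) = 13.9911%.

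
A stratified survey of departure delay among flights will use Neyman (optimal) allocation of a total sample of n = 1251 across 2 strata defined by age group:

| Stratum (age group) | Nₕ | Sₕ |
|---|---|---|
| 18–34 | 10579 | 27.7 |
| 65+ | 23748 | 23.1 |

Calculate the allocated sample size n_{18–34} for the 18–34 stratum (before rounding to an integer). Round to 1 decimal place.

435.6

Neyman allocation: nₕ = n·NₕSₕ / Σⱼ NⱼSⱼ.
Σ NⱼSⱼ = 10579·27.7 + 23748·23.1 = 841617.1.
n_{18–34} = 1251·10579·27.7 / 841617.1 = 435.6.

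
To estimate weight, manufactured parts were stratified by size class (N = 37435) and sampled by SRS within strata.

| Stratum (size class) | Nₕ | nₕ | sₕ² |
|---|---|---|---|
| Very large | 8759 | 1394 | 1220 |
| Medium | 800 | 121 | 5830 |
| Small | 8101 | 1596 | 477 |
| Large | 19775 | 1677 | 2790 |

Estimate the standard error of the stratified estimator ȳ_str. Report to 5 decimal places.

Var(ȳ_str) = Σₕ Wₕ²(1 − fₕ)sₕ²/nₕ with Wₕ = Nₕ/N, N = 37435.
Very large: Wₕ = 0.23397890; term = 0.23397890²·(1 − 0.15915059)·1220/1394 = 0.040287346.
Medium: Wₕ = 0.02137038; term = 0.02137038²·(1 − 0.15125000)·5830/121 = 0.018676146.
Small: Wₕ = 0.21640176; term = 0.21640176²·(1 − 0.19701271)·477/1596 = 0.011238692.
Large: Wₕ = 0.52824896; term = 0.52824896²·(1 − 0.08480405)·2790/1677 = 0.42487633.
Sum = 0.49507851.
SE = √(0.49507851) = 0.70362.

0.70362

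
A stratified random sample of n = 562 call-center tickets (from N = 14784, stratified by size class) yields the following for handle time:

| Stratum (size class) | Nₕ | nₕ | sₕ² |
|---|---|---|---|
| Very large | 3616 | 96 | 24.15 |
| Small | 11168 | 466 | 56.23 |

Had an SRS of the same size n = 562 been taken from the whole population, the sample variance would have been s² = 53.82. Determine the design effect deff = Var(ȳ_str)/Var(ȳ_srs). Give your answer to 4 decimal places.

Var(ȳ_str) = Σ Wₕ²(1−fₕ)sₕ²/nₕ with Wₕ = Nₕ/14784:
  Very large: (3616/14784)²·(1−96/3616)·24.15/96 = 0.014649847
  Small: (11168/14784)²·(1−466/11168)·56.23/466 = 0.065983996
  → Var(ȳ_str) = 0.080633843.
Var(ȳ_srs) = (1 − 562/14784)·53.82/562 = 0.092124702.
deff = 0.080633843 / 0.092124702 = 0.8753.

0.8753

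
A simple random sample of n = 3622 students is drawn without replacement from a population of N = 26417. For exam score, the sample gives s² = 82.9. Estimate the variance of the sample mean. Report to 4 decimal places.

0.0197

Under SRS without replacement, Var(ȳ) = (1 − f)·s²/n with f = n/N = 3622/26417 = 0.13710868.
Var(ȳ) = (1 − 0.13710868)·82.9/3622 = 0.86289132·0.022887907 = 0.019749776.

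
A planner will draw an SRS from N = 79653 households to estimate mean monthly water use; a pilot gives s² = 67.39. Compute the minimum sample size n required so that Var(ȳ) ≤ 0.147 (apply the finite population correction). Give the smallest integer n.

456

Without fpc, n₀ = s²/D = 67.39/0.147 = 458.4354.
With fpc, (1 − n/N)·s²/n ≤ D requires n ≥ n₀/(1 + n₀/N) = 458.4354/(1 + 458.4354/79653) = 455.8120.
Rounding up, n = 456.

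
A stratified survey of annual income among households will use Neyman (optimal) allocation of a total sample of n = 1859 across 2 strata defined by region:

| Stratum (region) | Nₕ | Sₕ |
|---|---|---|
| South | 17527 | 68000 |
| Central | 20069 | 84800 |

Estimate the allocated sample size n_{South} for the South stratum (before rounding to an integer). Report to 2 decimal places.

Neyman allocation: nₕ = n·NₕSₕ / Σⱼ NⱼSⱼ.
Σ NⱼSⱼ = 17527·68000 + 20069·84800 = 2.8936872 × 10^9.
n_{South} = 1859·17527·68000 / (2.8936872 × 10^9) = 765.67.

765.67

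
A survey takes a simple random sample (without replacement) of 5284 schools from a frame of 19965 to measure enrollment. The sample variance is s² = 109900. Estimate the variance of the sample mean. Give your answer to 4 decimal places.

Under SRS without replacement, Var(ȳ) = (1 − f)·s²/n with f = n/N = 5284/19965 = 0.26466316.
Var(ȳ) = (1 − 0.26466316)·109900/5284 = 0.73533684·20.798637 = 15.294004.

15.2940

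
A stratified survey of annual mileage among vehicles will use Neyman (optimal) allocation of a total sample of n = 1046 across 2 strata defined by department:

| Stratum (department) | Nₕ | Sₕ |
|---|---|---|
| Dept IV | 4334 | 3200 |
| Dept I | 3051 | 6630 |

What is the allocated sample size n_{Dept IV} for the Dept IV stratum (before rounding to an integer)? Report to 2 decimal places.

Neyman allocation: nₕ = n·NₕSₕ / Σⱼ NⱼSⱼ.
Σ NⱼSⱼ = 4334·3200 + 3051·6630 = 3.409693 × 10^7.
n_{Dept IV} = 1046·4334·3200 / (3.409693 × 10^7) = 425.46.

425.46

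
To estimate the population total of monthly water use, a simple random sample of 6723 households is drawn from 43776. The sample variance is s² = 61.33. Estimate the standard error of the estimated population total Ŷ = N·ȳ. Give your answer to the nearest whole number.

3847

Var(Ŷ) = N²·Var(ȳ) = N²·(1 − n/N)·s²/n.
f = 6723/43776 = 0.15357730; Var(ȳ) = 0.84642270·61.33/6723 = 0.0077214196.
Var(Ŷ) = 43776² · 0.0077214196 = 1.4796851 × 10^7.
SE(Ŷ) = √(1.4796851 × 10^7) = 3847.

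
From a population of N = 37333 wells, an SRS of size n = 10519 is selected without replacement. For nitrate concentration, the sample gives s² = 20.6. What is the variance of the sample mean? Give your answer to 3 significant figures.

Under SRS without replacement, Var(ȳ) = (1 − f)·s²/n with f = n/N = 10519/37333 = 0.28176144.
Var(ȳ) = (1 − 0.28176144)·20.6/10519 = 0.71823856·0.0019583611 = 0.0014065704.

0.00141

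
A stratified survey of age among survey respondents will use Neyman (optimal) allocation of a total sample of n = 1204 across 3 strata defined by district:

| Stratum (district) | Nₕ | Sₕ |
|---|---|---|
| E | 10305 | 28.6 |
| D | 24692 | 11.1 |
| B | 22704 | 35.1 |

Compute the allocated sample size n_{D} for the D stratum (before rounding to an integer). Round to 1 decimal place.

241.6

Neyman allocation: nₕ = n·NₕSₕ / Σⱼ NⱼSⱼ.
Σ NⱼSⱼ = 10305·28.6 + 24692·11.1 + 22704·35.1 = 1.3657146 × 10^6.
n_{D} = 1204·24692·11.1 / (1.3657146 × 10^6) = 241.6.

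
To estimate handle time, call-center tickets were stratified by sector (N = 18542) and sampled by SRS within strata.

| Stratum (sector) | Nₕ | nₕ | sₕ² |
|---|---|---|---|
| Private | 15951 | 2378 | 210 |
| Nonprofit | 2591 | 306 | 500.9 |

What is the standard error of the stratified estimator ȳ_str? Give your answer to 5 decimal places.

0.28948

Var(ȳ_str) = Σₕ Wₕ²(1 − fₕ)sₕ²/nₕ with Wₕ = Nₕ/N, N = 18542.
Private: Wₕ = 0.86026319; term = 0.86026319²·(1 − 0.14908156)·210/2378 = 0.055610661.
Nonprofit: Wₕ = 0.13973681; term = 0.13973681²·(1 − 0.11810112)·500.9/306 = 0.028188377.
Sum = 0.083799038.
SE = √(0.083799038) = 0.28948.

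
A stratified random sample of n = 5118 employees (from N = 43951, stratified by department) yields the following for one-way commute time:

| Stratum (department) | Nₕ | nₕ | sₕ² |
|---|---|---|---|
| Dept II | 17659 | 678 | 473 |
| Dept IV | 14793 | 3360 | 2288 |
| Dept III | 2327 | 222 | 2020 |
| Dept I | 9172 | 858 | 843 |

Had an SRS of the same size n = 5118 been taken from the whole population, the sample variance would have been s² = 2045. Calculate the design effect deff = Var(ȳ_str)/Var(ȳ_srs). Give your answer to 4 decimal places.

0.6509

Var(ȳ_str) = Σ Wₕ²(1−fₕ)sₕ²/nₕ with Wₕ = Nₕ/43951:
  Dept II: (17659/43951)²·(1−678/17659)·473/678 = 0.10829871
  Dept IV: (14793/43951)²·(1−3360/14793)·2288/3360 = 0.059620509
  Dept III: (2327/43951)²·(1−222/2327)·2020/222 = 0.023073281
  Dept I: (9172/43951)²·(1−858/9172)·843/858 = 0.038786164
  → Var(ȳ_str) = 0.22977866.
Var(ȳ_srs) = (1 − 5118/43951)·2045/5118 = 0.35304106.
deff = 0.22977866 / 0.35304106 = 0.6509.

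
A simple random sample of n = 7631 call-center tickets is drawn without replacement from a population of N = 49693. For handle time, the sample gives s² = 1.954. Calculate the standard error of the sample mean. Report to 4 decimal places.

0.0147

Under SRS without replacement, Var(ȳ) = (1 − f)·s²/n with f = n/N = 7631/49693 = 0.15356288.
Var(ȳ) = (1 − 0.15356288)·1.954/7631 = 0.84643712·2.560608 × 10^-4 = 2.1673937 × 10^-4.
SE(ȳ) = √(2.1673937 × 10^-4) = 0.0147.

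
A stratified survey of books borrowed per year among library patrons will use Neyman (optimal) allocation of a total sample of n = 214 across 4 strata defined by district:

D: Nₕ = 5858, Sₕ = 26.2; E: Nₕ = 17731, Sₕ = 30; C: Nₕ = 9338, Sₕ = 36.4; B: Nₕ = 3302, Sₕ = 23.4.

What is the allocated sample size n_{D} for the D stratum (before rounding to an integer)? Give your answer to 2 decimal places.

29.79

Neyman allocation: nₕ = n·NₕSₕ / Σⱼ NⱼSⱼ.
Σ NⱼSⱼ = 5858·26.2 + 17731·30 + 9338·36.4 + 3302·23.4 = 1.1025796 × 10^6.
n_{D} = 214·5858·26.2 / (1.1025796 × 10^6) = 29.79.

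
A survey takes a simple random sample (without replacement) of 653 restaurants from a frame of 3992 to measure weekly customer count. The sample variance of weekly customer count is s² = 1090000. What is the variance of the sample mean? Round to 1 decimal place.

Under SRS without replacement, Var(ȳ) = (1 − f)·s²/n with f = n/N = 653/3992 = 0.16357715.
Var(ȳ) = (1 − 0.16357715)·1090000/653 = 0.83642285·1669.219 = 1396.1729.

1396.2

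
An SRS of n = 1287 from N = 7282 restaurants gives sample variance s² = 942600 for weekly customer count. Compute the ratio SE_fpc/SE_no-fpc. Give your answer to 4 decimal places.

0.9073

f = n/N = 1287/7282 = 0.17673716.
SE_no-fpc = √(s²/n) = 27.062907; SE_fpc = √((1−f)s²/n) = 24.555213.
Ratio = √(1−f) = 0.90733833.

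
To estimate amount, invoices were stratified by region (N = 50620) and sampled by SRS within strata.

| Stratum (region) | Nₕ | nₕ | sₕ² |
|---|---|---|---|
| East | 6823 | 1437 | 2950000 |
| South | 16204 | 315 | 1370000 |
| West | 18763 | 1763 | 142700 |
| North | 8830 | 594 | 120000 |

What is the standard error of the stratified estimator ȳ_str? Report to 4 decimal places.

21.9603

Var(ȳ_str) = Σₕ Wₕ²(1 − fₕ)sₕ²/nₕ with Wₕ = Nₕ/N, N = 50620.
East: Wₕ = 0.13478862; term = 0.13478862²·(1 − 0.21061117)·2950000/1437 = 29.441687.
South: Wₕ = 0.32011063; term = 0.32011063²·(1 − 0.01943964)·1370000/315 = 437.00311.
West: Wₕ = 0.37066377; term = 0.37066377²·(1 − 0.09396152)·142700/1763 = 10.075778.
North: Wₕ = 0.17443698; term = 0.17443698²·(1 − 0.06727067)·120000/594 = 5.7336022.
Sum = 482.25418.
SE = √(482.25418) = 21.9603.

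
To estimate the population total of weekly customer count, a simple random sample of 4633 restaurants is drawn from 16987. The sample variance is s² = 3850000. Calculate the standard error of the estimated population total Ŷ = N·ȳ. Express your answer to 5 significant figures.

Var(Ŷ) = N²·Var(ȳ) = N²·(1 − n/N)·s²/n.
f = 4633/16987 = 0.27273798; Var(ȳ) = 0.72726202·3850000/4633 = 604.35113.
Var(Ŷ) = 16987² · 604.35113 = 1.7439046 × 10^11.
SE(Ŷ) = √(1.7439046 × 10^11) = 417600.

417600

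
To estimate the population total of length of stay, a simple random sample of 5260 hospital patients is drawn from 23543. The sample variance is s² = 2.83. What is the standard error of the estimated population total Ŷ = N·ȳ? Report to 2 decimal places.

481.23

Var(Ŷ) = N²·Var(ȳ) = N²·(1 − n/N)·s²/n.
f = 5260/23543 = 0.22342097; Var(ȳ) = 0.77657903·2.83/5260 = 4.1781723 × 10^-4.
Var(Ŷ) = 23543² · (4.1781723 × 10^-4) = 231584.75.
SE(Ŷ) = √(231584.75) = 481.23.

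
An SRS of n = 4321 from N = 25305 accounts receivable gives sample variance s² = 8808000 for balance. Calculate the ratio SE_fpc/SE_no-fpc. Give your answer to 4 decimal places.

f = n/N = 4321/25305 = 0.17075677.
SE_no-fpc = √(s²/n) = 45.148832; SE_fpc = √((1−f)s²/n) = 41.113788.
Ratio = √(1−f) = 0.91062793.

0.9106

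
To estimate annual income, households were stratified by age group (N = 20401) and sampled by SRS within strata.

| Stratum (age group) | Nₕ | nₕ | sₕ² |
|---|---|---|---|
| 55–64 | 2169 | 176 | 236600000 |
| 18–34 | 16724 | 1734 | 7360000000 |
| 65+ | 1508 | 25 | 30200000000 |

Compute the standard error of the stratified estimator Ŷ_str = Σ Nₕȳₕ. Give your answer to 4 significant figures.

Var(Ŷ_str) = Σₕ Nₕ²(1 − fₕ)sₕ²/nₕ.
55–64: 2169²·(1 − 176/2169)·236600000/176 = 5.8112415 × 10^12.
18–34: 16724²·(1 − 1734/16724)·7360000000/1734 = 1.0640708 × 10^15.
65+: 1508²·(1 − 25/1508)·30200000000/25 = 2.7015277 × 10^15.
Sum = 3.7714097 × 10^15.
SE = √(3.7714097 × 10^15) = 6.141 × 10^7.

6.141 × 10^7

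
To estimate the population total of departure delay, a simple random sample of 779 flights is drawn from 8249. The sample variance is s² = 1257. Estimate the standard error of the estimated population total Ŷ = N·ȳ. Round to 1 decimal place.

9971.5

Var(Ŷ) = N²·Var(ȳ) = N²·(1 − n/N)·s²/n.
f = 779/8249 = 0.09443569; Var(ȳ) = 0.90556431·1257/779 = 1.4612251.
Var(Ŷ) = 8249² · 1.4612251 = 9.9430525 × 10^7.
SE(Ŷ) = √(9.9430525 × 10^7) = 9971.5.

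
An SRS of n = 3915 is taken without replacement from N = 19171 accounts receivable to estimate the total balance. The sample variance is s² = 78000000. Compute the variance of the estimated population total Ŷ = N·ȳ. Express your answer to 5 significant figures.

Var(Ŷ) = N²·Var(ȳ) = N²·(1 − n/N)·s²/n.
f = 3915/19171 = 0.20421470; Var(ȳ) = 0.79578530·78000000/3915 = 15854.726.
Var(Ŷ) = 19171² · 15854.726 = 5.8270437 × 10^12.

5.8270 × 10^12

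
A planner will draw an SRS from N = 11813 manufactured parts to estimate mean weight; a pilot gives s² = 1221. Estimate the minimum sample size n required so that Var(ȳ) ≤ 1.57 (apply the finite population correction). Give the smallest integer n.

Without fpc, n₀ = s²/D = 1221/1.57 = 777.7070.
With fpc, (1 − n/N)·s²/n ≤ D requires n ≥ n₀/(1 + n₀/N) = 777.7070/(1 + 777.7070/11813) = 729.6693.
Rounding up, n = 730.

730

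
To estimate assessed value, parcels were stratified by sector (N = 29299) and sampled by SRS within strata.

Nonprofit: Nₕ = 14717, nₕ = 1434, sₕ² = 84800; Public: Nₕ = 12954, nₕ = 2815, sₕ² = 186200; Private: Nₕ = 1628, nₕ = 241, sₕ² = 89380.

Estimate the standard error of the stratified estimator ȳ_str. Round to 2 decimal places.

4.96

Var(ȳ_str) = Σₕ Wₕ²(1 − fₕ)sₕ²/nₕ with Wₕ = Nₕ/N, N = 29299.
Nonprofit: Wₕ = 0.50230383; term = 0.50230383²·(1 − 0.09743834)·84800/1434 = 13.466557.
Public: Wₕ = 0.44213113; term = 0.44213113²·(1 − 0.21730740)·186200/2815 = 10.120331.
Private: Wₕ = 0.05556504; term = 0.05556504²·(1 − 0.14803440)·89380/241 = 0.97554784.
Sum = 24.562436.
SE = √(24.562436) = 4.96.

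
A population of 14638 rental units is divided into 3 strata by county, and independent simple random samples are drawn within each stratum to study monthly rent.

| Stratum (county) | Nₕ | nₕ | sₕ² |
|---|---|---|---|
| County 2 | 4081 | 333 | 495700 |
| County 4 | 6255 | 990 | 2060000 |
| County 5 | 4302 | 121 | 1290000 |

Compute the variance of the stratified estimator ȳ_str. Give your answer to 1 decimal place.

Var(ȳ_str) = Σₕ Wₕ²(1 − fₕ)sₕ²/nₕ with Wₕ = Nₕ/N, N = 14638.
County 2: Wₕ = 0.27879492; term = 0.27879492²·(1 − 0.08159765)·495700/333 = 106.26185.
County 4: Wₕ = 0.42731247; term = 0.42731247²·(1 − 0.15827338)·2060000/990 = 319.81161.
County 5: Wₕ = 0.29389261; term = 0.29389261²·(1 − 0.02812645)·1290000/121 = 894.93487.
Sum = 1321.0083.

1321.0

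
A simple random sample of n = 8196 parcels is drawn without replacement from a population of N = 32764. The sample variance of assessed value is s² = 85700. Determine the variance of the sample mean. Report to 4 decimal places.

7.8406

Under SRS without replacement, Var(ȳ) = (1 − f)·s²/n with f = n/N = 8196/32764 = 0.25015261.
Var(ȳ) = (1 − 0.25015261)·85700/8196 = 0.74984739·10.45632 = 7.8406444.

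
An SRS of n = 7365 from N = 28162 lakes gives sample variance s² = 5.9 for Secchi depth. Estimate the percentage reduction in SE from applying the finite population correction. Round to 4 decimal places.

f = n/N = 7365/28162 = 0.26152262.
SE_no-fpc = √(s²/n) = 0.028303467; SE_fpc = √((1−f)s²/n) = 0.024322501.
Ratio = √(1−f) = 0.85934707. Reduction = 100·(1 − 0.85934707) = 14.0653%.

14.0653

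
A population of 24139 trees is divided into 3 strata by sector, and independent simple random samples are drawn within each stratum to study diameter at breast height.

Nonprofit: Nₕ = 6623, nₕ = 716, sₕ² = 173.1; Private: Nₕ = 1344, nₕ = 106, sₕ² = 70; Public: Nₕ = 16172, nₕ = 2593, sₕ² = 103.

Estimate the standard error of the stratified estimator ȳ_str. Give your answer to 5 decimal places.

0.18190

Var(ȳ_str) = Σₕ Wₕ²(1 − fₕ)sₕ²/nₕ with Wₕ = Nₕ/N, N = 24139.
Nonprofit: Wₕ = 0.27436928; term = 0.27436928²·(1 − 0.10810811)·173.1/716 = 0.01623182.
Private: Wₕ = 0.05567753; term = 0.05567753²·(1 − 0.07886905)·70/106 = 0.0018857041.
Public: Wₕ = 0.66995319; term = 0.66995319²·(1 − 0.16033886)·103/2593 = 0.014970203.
Sum = 0.033087727.
SE = √(0.033087727) = 0.18190.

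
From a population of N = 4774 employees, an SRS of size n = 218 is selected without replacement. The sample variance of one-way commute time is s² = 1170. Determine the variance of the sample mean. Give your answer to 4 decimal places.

5.1219

Under SRS without replacement, Var(ȳ) = (1 − f)·s²/n with f = n/N = 218/4774 = 0.04566401.
Var(ȳ) = (1 − 0.04566401)·1170/218 = 0.95433599·5.3669725 = 5.121895.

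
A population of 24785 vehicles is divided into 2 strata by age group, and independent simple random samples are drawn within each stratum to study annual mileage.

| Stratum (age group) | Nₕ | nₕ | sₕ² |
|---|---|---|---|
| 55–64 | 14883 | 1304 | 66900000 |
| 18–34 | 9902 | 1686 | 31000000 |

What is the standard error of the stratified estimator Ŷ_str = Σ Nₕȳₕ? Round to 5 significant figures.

Var(Ŷ_str) = Σₕ Nₕ²(1 − fₕ)sₕ²/nₕ.
55–64: 14883²·(1 − 1304/14883)·66900000/1304 = 1.0368282 × 10^13.
18–34: 9902²·(1 − 1686/9902)·31000000/1686 = 1.495848 × 10^12.
Sum = 1.186413 × 10^13.
SE = √(1.186413 × 10^13) = 3.4444 × 10^6.

3.4444 × 10^6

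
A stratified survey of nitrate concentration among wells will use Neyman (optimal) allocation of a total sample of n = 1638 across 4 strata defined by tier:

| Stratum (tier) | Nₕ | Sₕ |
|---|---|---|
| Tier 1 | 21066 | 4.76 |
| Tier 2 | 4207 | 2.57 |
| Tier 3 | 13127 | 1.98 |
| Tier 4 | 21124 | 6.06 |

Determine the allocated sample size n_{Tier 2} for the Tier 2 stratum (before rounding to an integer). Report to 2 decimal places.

Neyman allocation: nₕ = n·NₕSₕ / Σⱼ NⱼSⱼ.
Σ NⱼSⱼ = 21066·4.76 + 4207·2.57 + 13127·1.98 + 21124·6.06 = 265089.05.
n_{Tier 2} = 1638·4207·2.57 / 265089.05 = 66.81.

66.81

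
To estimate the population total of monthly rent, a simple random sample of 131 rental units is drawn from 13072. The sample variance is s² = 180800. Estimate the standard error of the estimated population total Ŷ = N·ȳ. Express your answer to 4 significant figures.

Var(Ŷ) = N²·Var(ȳ) = N²·(1 − n/N)·s²/n.
f = 131/13072 = 0.01002142; Var(ȳ) = 0.98997858·180800/131 = 1366.3216.
Var(Ŷ) = 13072² · 1366.3216 = 2.3347319 × 10^11.
SE(Ŷ) = √(2.3347319 × 10^11) = 483200.

483200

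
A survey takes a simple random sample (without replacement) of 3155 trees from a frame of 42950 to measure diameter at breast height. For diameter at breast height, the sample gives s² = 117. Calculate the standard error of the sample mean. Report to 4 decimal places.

0.1854

Under SRS without replacement, Var(ȳ) = (1 − f)·s²/n with f = n/N = 3155/42950 = 0.07345751.
Var(ȳ) = (1 − 0.07345751)·117/3155 = 0.92654249·0.037083994 = 0.034359896.
SE(ȳ) = √(0.034359896) = 0.1854.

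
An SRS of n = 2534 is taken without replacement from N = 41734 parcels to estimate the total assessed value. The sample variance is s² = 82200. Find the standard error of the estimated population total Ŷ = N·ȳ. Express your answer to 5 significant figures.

230370

Var(Ŷ) = N²·Var(ȳ) = N²·(1 − n/N)·s²/n.
f = 2534/41734 = 0.06071788; Var(ȳ) = 0.93928212·82200/2534 = 30.469215.
Var(Ŷ) = 41734² · 30.469215 = 5.3069047 × 10^10.
SE(Ŷ) = √(5.3069047 × 10^10) = 230370.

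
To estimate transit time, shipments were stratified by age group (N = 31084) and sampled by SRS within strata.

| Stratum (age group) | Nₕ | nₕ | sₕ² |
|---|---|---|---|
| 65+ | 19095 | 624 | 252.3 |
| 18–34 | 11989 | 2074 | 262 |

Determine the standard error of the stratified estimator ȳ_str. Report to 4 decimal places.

0.4039

Var(ȳ_str) = Σₕ Wₕ²(1 − fₕ)sₕ²/nₕ with Wₕ = Nₕ/N, N = 31084.
65+: Wₕ = 0.61430318; term = 0.61430318²·(1 − 0.03267871)·252.3/624 = 0.14759408.
18–34: Wₕ = 0.38569682; term = 0.38569682²·(1 − 0.17299191)·262/2074 = 0.015541553.
Sum = 0.16313563.
SE = √(0.16313563) = 0.4039.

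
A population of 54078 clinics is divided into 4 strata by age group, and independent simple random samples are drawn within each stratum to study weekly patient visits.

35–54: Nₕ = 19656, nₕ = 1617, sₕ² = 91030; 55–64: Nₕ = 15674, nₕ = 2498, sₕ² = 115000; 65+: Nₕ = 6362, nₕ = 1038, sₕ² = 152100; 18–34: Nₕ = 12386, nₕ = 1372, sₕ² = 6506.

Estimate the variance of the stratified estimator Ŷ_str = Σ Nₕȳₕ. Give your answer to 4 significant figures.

Var(Ŷ_str) = Σₕ Nₕ²(1 − fₕ)sₕ²/nₕ.
35–54: 19656²·(1 − 1617/19656)·91030/1617 = 1.9960992 × 10^10.
55–64: 15674²·(1 − 2498/15674)·115000/2498 = 9.5075547 × 10^9.
65+: 6362²·(1 − 1038/6362)·152100/1038 = 4.9632205 × 10^9.
18–34: 12386²·(1 − 1372/12386)·6506/1372 = 6.4689843 × 10^8.
Sum = 3.5078666 × 10^10.

3.508 × 10^10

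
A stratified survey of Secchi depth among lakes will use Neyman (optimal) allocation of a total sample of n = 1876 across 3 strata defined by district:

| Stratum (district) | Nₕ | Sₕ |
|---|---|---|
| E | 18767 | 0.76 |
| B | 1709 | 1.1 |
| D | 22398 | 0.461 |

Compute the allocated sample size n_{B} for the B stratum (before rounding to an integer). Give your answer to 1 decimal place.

133.2

Neyman allocation: nₕ = n·NₕSₕ / Σⱼ NⱼSⱼ.
Σ NⱼSⱼ = 18767·0.76 + 1709·1.1 + 22398·0.461 = 26468.298.
n_{B} = 1876·1709·1.1 / 26468.298 = 133.2.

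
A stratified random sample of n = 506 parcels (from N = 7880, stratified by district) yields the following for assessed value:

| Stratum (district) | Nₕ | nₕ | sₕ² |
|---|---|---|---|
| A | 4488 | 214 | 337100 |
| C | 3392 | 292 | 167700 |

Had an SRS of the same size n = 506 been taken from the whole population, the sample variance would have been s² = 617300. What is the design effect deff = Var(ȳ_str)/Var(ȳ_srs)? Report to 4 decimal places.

Var(ȳ_str) = Σ Wₕ²(1−fₕ)sₕ²/nₕ with Wₕ = Nₕ/7880:
  A: (4488/7880)²·(1−214/4488)·337100/214 = 486.60875
  C: (3392/7880)²·(1−292/3392)·167700/292 = 97.255756
  → Var(ȳ_str) = 583.86451.
Var(ȳ_srs) = (1 − 506/7880)·617300/506 = 1141.6229.
deff = 583.86451 / 1141.6229 = 0.5114.

0.5114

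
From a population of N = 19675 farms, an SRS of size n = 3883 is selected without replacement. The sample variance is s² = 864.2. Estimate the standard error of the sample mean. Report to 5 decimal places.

Under SRS without replacement, Var(ȳ) = (1 − f)·s²/n with f = n/N = 3883/19675 = 0.19735705.
Var(ȳ) = (1 − 0.19735705)·864.2/3883 = 0.80264295·0.22255988 = 0.17863612.
SE(ȳ) = √(0.17863612) = 0.42265.

0.42265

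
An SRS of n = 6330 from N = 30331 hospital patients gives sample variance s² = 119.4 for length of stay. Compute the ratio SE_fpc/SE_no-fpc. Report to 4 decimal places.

f = n/N = 6330/30331 = 0.20869737.
SE_no-fpc = √(s²/n) = 0.13734103; SE_fpc = √((1−f)s²/n) = 0.12217198.
Ratio = √(1−f) = 0.88955193.

0.8896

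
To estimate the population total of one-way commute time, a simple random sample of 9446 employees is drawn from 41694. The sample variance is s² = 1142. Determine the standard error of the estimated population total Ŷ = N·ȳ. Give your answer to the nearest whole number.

12750

Var(Ŷ) = N²·Var(ȳ) = N²·(1 − n/N)·s²/n.
f = 9446/41694 = 0.22655538; Var(ȳ) = 0.77344462·1142/9446 = 0.093507702.
Var(Ŷ) = 41694² · 0.093507702 = 1.6255282 × 10^8.
SE(Ŷ) = √(1.6255282 × 10^8) = 12750.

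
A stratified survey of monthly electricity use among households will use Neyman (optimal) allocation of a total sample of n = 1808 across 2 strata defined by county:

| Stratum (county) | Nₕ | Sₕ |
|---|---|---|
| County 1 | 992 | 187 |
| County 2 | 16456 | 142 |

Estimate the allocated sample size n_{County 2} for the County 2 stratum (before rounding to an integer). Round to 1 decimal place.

Neyman allocation: nₕ = n·NₕSₕ / Σⱼ NⱼSⱼ.
Σ NⱼSⱼ = 992·187 + 16456·142 = 2.522256 × 10^6.
n_{County 2} = 1808·16456·142 / (2.522256 × 10^6) = 1675.0.

1675.0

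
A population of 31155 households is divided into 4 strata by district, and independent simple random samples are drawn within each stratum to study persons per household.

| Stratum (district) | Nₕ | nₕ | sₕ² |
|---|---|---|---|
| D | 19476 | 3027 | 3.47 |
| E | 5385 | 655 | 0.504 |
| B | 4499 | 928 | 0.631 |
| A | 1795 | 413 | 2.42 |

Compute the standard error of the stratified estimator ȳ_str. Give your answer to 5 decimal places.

0.02061

Var(ȳ_str) = Σₕ Wₕ²(1 − fₕ)sₕ²/nₕ with Wₕ = Nₕ/N, N = 31155.
D: Wₕ = 0.62513240; term = 0.62513240²·(1 − 0.15542206)·3.47/3027 = 3.7835616 × 10^-4.
E: Wₕ = 0.17284545; term = 0.17284545²·(1 − 0.12163417)·0.504/655 = 2.0192057 × 10^-5.
B: Wₕ = 0.14440700; term = 0.14440700²·(1 − 0.20626806)·0.631/928 = 1.1254643 × 10^-5.
A: Wₕ = 0.05761515; term = 0.05761515²·(1 − 0.23008357)·2.42/413 = 1.4975533 × 10^-5.
Sum = 4.2477839 × 10^-4.
SE = √(4.2477839 × 10^-4) = 0.02061.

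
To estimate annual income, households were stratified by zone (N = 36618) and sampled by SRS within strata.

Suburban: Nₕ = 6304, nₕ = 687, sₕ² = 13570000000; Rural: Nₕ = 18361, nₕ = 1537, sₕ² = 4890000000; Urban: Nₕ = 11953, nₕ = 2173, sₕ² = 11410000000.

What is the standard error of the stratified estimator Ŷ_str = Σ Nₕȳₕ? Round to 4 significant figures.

Var(Ŷ_str) = Σₕ Nₕ²(1 − fₕ)sₕ²/nₕ.
Suburban: 6304²·(1 − 687/6304)·13570000000/687 = 6.9942917 × 10^14.
Rural: 18361²·(1 − 1537/18361)·4890000000/1537 = 9.8278967 × 10^14.
Urban: 11953²·(1 − 2173/11953)·11410000000/2173 = 6.1382093 × 10^14.
Sum = 2.2960398 × 10^15.
SE = √(2.2960398 × 10^15) = 4.792 × 10^7.

4.792 × 10^7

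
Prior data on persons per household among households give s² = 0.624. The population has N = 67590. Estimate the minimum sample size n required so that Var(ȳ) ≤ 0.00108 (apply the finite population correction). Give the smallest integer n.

Without fpc, n₀ = s²/D = 0.624/0.00108 = 577.7778.
With fpc, (1 − n/N)·s²/n ≤ D requires n ≥ n₀/(1 + n₀/N) = 577.7778/(1 + 577.7778/67590) = 572.8807.
Rounding up, n = 573.

573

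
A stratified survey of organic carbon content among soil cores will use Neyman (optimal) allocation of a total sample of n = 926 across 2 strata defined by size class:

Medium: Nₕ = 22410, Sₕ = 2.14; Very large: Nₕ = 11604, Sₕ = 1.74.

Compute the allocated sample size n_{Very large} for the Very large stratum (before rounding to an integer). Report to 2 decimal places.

Neyman allocation: nₕ = n·NₕSₕ / Σⱼ NⱼSⱼ.
Σ NⱼSⱼ = 22410·2.14 + 11604·1.74 = 68148.36.
n_{Very large} = 926·11604·1.74 / 68148.36 = 274.35.

274.35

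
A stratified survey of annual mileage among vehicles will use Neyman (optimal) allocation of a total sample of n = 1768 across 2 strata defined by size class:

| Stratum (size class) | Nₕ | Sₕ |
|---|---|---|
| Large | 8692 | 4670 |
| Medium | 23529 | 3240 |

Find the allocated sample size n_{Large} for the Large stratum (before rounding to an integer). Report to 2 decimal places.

614.30

Neyman allocation: nₕ = n·NₕSₕ / Σⱼ NⱼSⱼ.
Σ NⱼSⱼ = 8692·4670 + 23529·3240 = 1.168256 × 10^8.
n_{Large} = 1768·8692·4670 / (1.168256 × 10^8) = 614.30.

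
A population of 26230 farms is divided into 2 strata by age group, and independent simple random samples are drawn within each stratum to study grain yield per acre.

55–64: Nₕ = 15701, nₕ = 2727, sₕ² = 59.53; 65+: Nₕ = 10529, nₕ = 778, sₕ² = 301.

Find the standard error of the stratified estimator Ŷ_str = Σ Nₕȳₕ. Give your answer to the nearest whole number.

Var(Ŷ_str) = Σₕ Nₕ²(1 − fₕ)sₕ²/nₕ.
55–64: 15701²·(1 − 2727/15701)·59.53/2727 = 4.4468446 × 10^6.
65+: 10529²·(1 − 778/10529)·301/778 = 3.9721275 × 10^7.
Sum = 4.416812 × 10^7.
SE = √(4.416812 × 10^7) = 6646.

6646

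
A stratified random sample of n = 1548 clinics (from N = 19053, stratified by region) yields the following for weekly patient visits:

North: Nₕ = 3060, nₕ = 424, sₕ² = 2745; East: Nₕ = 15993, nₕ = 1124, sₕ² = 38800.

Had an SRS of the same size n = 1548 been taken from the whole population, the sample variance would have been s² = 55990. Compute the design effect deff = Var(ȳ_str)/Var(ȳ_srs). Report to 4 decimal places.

0.6848

Var(ȳ_str) = Σ Wₕ²(1−fₕ)sₕ²/nₕ with Wₕ = Nₕ/19053:
  North: (3060/19053)²·(1−424/3060)·2745/424 = 0.14385223
  East: (15993/19053)²·(1−1124/15993)·38800/1124 = 22.612594
  → Var(ȳ_str) = 22.756446.
Var(ȳ_srs) = (1 − 1548/19053)·55990/1548 = 33.230606.
deff = 22.756446 / 33.230606 = 0.6848.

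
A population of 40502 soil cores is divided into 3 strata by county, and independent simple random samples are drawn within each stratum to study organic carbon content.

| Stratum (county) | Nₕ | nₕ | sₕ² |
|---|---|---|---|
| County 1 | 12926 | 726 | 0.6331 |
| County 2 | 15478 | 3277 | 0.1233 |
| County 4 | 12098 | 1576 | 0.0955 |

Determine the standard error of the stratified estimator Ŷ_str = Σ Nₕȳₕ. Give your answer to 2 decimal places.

Var(Ŷ_str) = Σₕ Nₕ²(1 − fₕ)sₕ²/nₕ.
County 1: 12926²·(1 − 726/12926)·0.6331/726 = 137518.04.
County 2: 15478²·(1 − 3277/15478)·0.1233/3277 = 7105.537.
County 4: 12098²·(1 − 1576/12098)·0.0955/1576 = 7713.6341.
Sum = 152337.21.
SE = √(152337.21) = 390.30.

390.30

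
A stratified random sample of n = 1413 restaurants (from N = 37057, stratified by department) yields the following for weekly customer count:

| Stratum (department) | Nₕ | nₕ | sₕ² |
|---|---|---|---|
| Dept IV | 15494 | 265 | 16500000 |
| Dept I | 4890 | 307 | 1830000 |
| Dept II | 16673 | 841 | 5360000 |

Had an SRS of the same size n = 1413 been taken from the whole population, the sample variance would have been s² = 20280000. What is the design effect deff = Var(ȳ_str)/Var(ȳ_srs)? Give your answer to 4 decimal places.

0.8708

Var(ȳ_str) = Σ Wₕ²(1−fₕ)sₕ²/nₕ with Wₕ = Nₕ/37057:
  Dept IV: (15494/37057)²·(1−265/15494)·16500000/265 = 10698.737
  Dept I: (4890/37057)²·(1−307/4890)·1830000/307 = 97.281647
  Dept II: (16673/37057)²·(1−841/16673)·5360000/841 = 1225.1177
  → Var(ȳ_str) = 12021.136.
Var(ȳ_srs) = (1 − 1413/37057)·20280000/1413 = 13805.177.
deff = 12021.136 / 13805.177 = 0.8708.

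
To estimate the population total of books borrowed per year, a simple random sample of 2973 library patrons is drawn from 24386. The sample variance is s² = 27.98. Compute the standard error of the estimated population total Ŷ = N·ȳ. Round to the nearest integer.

2217

Var(Ŷ) = N²·Var(ȳ) = N²·(1 − n/N)·s²/n.
f = 2973/24386 = 0.12191421; Var(ȳ) = 0.87808579·27.98/2973 = 0.0082639893.
Var(Ŷ) = 24386² · 0.0082639893 = 4.9144043 × 10^6.
SE(Ŷ) = √(4.9144043 × 10^6) = 2217.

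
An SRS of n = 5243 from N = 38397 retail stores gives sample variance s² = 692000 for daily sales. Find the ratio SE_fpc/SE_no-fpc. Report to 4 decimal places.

f = n/N = 5243/38397 = 0.13654713.
SE_no-fpc = √(s²/n) = 11.488494; SE_fpc = √((1−f)s²/n) = 10.675358.
Ratio = √(1−f) = 0.92922165.

0.9292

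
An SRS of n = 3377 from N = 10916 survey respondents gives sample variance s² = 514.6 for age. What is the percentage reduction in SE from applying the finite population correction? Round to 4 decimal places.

f = n/N = 3377/10916 = 0.30936240.
SE_no-fpc = √(s²/n) = 0.39036364; SE_fpc = √((1−f)s²/n) = 0.32441018.
Ratio = √(1−f) = 0.83104609. Reduction = 100·(1 − 0.83104609) = 16.8954%.

16.8954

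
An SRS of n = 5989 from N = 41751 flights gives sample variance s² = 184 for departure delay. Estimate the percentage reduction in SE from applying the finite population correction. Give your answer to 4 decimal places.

7.4498

f = n/N = 5989/41751 = 0.14344567.
SE_no-fpc = √(s²/n) = 0.17527975; SE_fpc = √((1−f)s²/n) = 0.1622218.
Ratio = √(1−f) = 0.92550221. Reduction = 100·(1 − 0.92550221) = 7.4498%.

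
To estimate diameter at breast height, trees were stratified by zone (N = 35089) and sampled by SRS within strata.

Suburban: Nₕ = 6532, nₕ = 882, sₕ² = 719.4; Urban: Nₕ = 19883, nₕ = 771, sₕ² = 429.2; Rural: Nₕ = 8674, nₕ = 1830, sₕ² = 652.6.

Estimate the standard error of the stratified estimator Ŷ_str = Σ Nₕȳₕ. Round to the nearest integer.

16211

Var(Ŷ_str) = Σₕ Nₕ²(1 − fₕ)sₕ²/nₕ.
Suburban: 6532²·(1 − 882/6532)·719.4/882 = 3.0102078 × 10^7.
Urban: 19883²·(1 − 771/19883)·429.2/771 = 2.1154043 × 10^8.
Rural: 8674²·(1 − 1830/8674)·652.6/1830 = 2.1170221 × 10^7.
Sum = 2.6281273 × 10^8.
SE = √(2.6281273 × 10^8) = 16211.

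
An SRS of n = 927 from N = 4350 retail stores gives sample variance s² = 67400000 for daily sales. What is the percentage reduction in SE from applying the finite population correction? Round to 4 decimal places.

f = n/N = 927/4350 = 0.21310345.
SE_no-fpc = √(s²/n) = 269.64358; SE_fpc = √((1−f)s²/n) = 239.19324.
Ratio = √(1−f) = 0.88707190. Reduction = 100·(1 − 0.88707190) = 11.2928%.

11.2928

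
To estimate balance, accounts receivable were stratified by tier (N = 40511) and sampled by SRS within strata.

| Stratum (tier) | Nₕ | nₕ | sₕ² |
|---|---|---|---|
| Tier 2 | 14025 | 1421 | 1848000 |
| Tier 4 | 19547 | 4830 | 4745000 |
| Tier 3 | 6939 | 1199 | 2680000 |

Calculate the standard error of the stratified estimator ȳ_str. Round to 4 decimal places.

19.1450

Var(ȳ_str) = Σₕ Wₕ²(1 − fₕ)sₕ²/nₕ with Wₕ = Nₕ/N, N = 40511.
Tier 2: Wₕ = 0.34620227; term = 0.34620227²·(1 − 0.10131907)·1848000/1421 = 140.07906.
Tier 4: Wₕ = 0.48251092; term = 0.48251092²·(1 − 0.24709674)·4745000/4830 = 172.20373.
Tier 3: Wₕ = 0.17128681; term = 0.17128681²·(1 − 0.17279147)·2680000/1199 = 54.247342.
Sum = 366.53013.
SE = √(366.53013) = 19.1450.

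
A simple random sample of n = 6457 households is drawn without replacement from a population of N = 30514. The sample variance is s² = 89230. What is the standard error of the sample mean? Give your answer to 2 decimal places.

Under SRS without replacement, Var(ȳ) = (1 − f)·s²/n with f = n/N = 6457/30514 = 0.21160779.
Var(ȳ) = (1 − 0.21160779)·89230/6457 = 0.78839221·13.819111 = 10.89488.
SE(ȳ) = √(10.89488) = 3.30.

3.30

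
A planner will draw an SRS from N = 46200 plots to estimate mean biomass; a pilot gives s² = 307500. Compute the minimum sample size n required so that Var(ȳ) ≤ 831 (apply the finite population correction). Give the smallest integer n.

Without fpc, n₀ = s²/D = 307500/831 = 370.0361.
With fpc, (1 − n/N)·s²/n ≤ D requires n ≥ n₀/(1 + n₀/N) = 370.0361/(1 + 370.0361/46200) = 367.0959.
Rounding up, n = 368.

368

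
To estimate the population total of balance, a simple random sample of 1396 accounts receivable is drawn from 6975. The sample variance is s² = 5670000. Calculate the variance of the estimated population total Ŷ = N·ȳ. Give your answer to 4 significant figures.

1.581 × 10^11

Var(Ŷ) = N²·Var(ȳ) = N²·(1 − n/N)·s²/n.
f = 1396/6975 = 0.20014337; Var(ȳ) = 0.79985663·5670000/1396 = 3248.7014.
Var(Ŷ) = 6975² · 3248.7014 = 1.5805135 × 10^11.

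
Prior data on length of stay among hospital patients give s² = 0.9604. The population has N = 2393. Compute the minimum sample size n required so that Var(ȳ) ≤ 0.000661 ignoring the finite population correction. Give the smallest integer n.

1453

Without fpc, n₀ = s²/D = 0.9604/0.000661 = 1452.9501.
Rounding up, n = 1453.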